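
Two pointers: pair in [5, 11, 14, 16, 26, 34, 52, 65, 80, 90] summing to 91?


lo=0(5)+hi=9(90)=95
lo=0(5)+hi=8(80)=85
lo=1(11)+hi=8(80)=91

Yes: 11+80=91


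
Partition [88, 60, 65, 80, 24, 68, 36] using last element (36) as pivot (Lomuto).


Pivot: 36
  24 <= 36: swap -> [24, 60, 65, 80, 88, 68, 36]
Place pivot at 1: [24, 36, 65, 80, 88, 68, 60]

Partitioned: [24, 36, 65, 80, 88, 68, 60]


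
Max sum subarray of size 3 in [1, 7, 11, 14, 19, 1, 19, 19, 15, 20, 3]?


[0:3]: 19
[1:4]: 32
[2:5]: 44
[3:6]: 34
[4:7]: 39
[5:8]: 39
[6:9]: 53
[7:10]: 54
[8:11]: 38

Max: 54 at [7:10]


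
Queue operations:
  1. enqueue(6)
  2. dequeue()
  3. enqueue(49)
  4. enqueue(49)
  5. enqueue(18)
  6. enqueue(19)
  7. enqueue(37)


enqueue(6) -> [6]
dequeue()->6, []
enqueue(49) -> [49]
enqueue(49) -> [49, 49]
enqueue(18) -> [49, 49, 18]
enqueue(19) -> [49, 49, 18, 19]
enqueue(37) -> [49, 49, 18, 19, 37]

Final queue: [49, 49, 18, 19, 37]


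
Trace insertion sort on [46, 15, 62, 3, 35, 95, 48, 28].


Initial: [46, 15, 62, 3, 35, 95, 48, 28]
Insert 15: [15, 46, 62, 3, 35, 95, 48, 28]
Insert 62: [15, 46, 62, 3, 35, 95, 48, 28]
Insert 3: [3, 15, 46, 62, 35, 95, 48, 28]
Insert 35: [3, 15, 35, 46, 62, 95, 48, 28]
Insert 95: [3, 15, 35, 46, 62, 95, 48, 28]
Insert 48: [3, 15, 35, 46, 48, 62, 95, 28]
Insert 28: [3, 15, 28, 35, 46, 48, 62, 95]

Sorted: [3, 15, 28, 35, 46, 48, 62, 95]


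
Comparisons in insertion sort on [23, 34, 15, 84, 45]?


Algorithm: insertion sort
Input: [23, 34, 15, 84, 45]
Sorted: [15, 23, 34, 45, 84]

6


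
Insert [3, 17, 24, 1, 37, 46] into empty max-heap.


Insert 3: [3]
Insert 17: [17, 3]
Insert 24: [24, 3, 17]
Insert 1: [24, 3, 17, 1]
Insert 37: [37, 24, 17, 1, 3]
Insert 46: [46, 24, 37, 1, 3, 17]

Final heap: [46, 24, 37, 1, 3, 17]


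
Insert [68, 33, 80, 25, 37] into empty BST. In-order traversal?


Insert 68: root
Insert 33: L from 68
Insert 80: R from 68
Insert 25: L from 68 -> L from 33
Insert 37: L from 68 -> R from 33

In-order: [25, 33, 37, 68, 80]


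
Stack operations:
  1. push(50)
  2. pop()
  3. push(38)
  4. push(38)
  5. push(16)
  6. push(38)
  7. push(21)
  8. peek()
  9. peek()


push(50) -> [50]
pop()->50, []
push(38) -> [38]
push(38) -> [38, 38]
push(16) -> [38, 38, 16]
push(38) -> [38, 38, 16, 38]
push(21) -> [38, 38, 16, 38, 21]
peek()->21
peek()->21

Final stack: [38, 38, 16, 38, 21]


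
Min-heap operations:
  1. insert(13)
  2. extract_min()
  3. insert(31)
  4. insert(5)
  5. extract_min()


insert(13) -> [13]
extract_min()->13, []
insert(31) -> [31]
insert(5) -> [5, 31]
extract_min()->5, [31]

Final heap: [31]


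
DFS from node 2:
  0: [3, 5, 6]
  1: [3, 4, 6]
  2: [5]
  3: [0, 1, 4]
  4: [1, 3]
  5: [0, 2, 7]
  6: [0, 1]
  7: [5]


Visit 2, push [5]
Visit 5, push [7, 0]
Visit 0, push [6, 3]
Visit 3, push [4, 1]
Visit 1, push [6, 4]
Visit 4, push []
Visit 6, push []
Visit 7, push []

DFS order: [2, 5, 0, 3, 1, 4, 6, 7]


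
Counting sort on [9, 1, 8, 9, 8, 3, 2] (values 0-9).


Input: [9, 1, 8, 9, 8, 3, 2]
Counts: [0, 1, 1, 1, 0, 0, 0, 0, 2, 2]

Sorted: [1, 2, 3, 8, 8, 9, 9]


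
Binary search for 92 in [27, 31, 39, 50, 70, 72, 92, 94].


Step 1: lo=0, hi=7, mid=3, val=50
Step 2: lo=4, hi=7, mid=5, val=72
Step 3: lo=6, hi=7, mid=6, val=92

Found at index 6


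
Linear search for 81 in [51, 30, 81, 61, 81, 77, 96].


i=0: 51!=81
i=1: 30!=81
i=2: 81==81 found!

Found at 2, 3 comps


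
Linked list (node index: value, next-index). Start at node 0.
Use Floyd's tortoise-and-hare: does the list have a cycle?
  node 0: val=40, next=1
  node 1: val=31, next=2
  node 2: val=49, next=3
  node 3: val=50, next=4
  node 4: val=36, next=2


Floyd's tortoise (slow, +1) and hare (fast, +2):
  init: slow=0, fast=0
  step 1: slow=1, fast=2
  step 2: slow=2, fast=4
  step 3: slow=3, fast=3
  slow == fast at node 3: cycle detected

Cycle: yes


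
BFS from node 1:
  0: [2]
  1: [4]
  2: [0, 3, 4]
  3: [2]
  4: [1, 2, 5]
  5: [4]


Visit 1, enqueue [4]
Visit 4, enqueue [2, 5]
Visit 2, enqueue [0, 3]
Visit 5, enqueue []
Visit 0, enqueue []
Visit 3, enqueue []

BFS order: [1, 4, 2, 5, 0, 3]


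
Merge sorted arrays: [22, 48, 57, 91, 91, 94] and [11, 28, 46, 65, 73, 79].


Take 11 from B
Take 22 from A
Take 28 from B
Take 46 from B
Take 48 from A
Take 57 from A
Take 65 from B
Take 73 from B
Take 79 from B

Merged: [11, 22, 28, 46, 48, 57, 65, 73, 79, 91, 91, 94]


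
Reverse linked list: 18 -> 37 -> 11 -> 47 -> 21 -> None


Step 1: curr=18, set curr.next=prev(None) | reversed so far: 18
Step 2: curr=37, set curr.next=prev(18) | reversed so far: 37 -> 18
Step 3: curr=11, set curr.next=prev(37) | reversed so far: 11 -> 37 -> 18
Step 4: curr=47, set curr.next=prev(11) | reversed so far: 47 -> 11 -> 37 -> 18
Step 5: curr=21, set curr.next=prev(47) | reversed so far: 21 -> 47 -> 11 -> 37 -> 18

21 -> 47 -> 11 -> 37 -> 18 -> None


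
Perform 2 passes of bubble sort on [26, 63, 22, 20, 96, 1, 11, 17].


Initial: [26, 63, 22, 20, 96, 1, 11, 17]
Pass 1: [26, 22, 20, 63, 1, 11, 17, 96] (5 swaps)
Pass 2: [22, 20, 26, 1, 11, 17, 63, 96] (5 swaps)

After 2 passes: [22, 20, 26, 1, 11, 17, 63, 96]


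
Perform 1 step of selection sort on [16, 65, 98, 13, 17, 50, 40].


Initial: [16, 65, 98, 13, 17, 50, 40]
Step 1: min=13 at 3
  Swap: [13, 65, 98, 16, 17, 50, 40]

After 1 step: [13, 65, 98, 16, 17, 50, 40]


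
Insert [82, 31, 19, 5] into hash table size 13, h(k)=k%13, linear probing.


Insert 82: h=4 -> slot 4
Insert 31: h=5 -> slot 5
Insert 19: h=6 -> slot 6
Insert 5: h=5, 2 probes -> slot 7

Table: [None, None, None, None, 82, 31, 19, 5, None, None, None, None, None]


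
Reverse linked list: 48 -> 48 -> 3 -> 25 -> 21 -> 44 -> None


Step 1: curr=48, set curr.next=prev(None) | reversed so far: 48
Step 2: curr=48, set curr.next=prev(48) | reversed so far: 48 -> 48
Step 3: curr=3, set curr.next=prev(48) | reversed so far: 3 -> 48 -> 48
Step 4: curr=25, set curr.next=prev(3) | reversed so far: 25 -> 3 -> 48 -> 48
Step 5: curr=21, set curr.next=prev(25) | reversed so far: 21 -> 25 -> 3 -> 48 -> 48
Step 6: curr=44, set curr.next=prev(21) | reversed so far: 44 -> 21 -> 25 -> 3 -> 48 -> 48

44 -> 21 -> 25 -> 3 -> 48 -> 48 -> None


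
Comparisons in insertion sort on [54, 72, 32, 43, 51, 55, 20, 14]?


Algorithm: insertion sort
Input: [54, 72, 32, 43, 51, 55, 20, 14]
Sorted: [14, 20, 32, 43, 51, 54, 55, 72]

24


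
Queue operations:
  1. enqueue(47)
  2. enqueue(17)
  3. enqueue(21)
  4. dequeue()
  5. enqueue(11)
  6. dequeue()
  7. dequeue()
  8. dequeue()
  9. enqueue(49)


enqueue(47) -> [47]
enqueue(17) -> [47, 17]
enqueue(21) -> [47, 17, 21]
dequeue()->47, [17, 21]
enqueue(11) -> [17, 21, 11]
dequeue()->17, [21, 11]
dequeue()->21, [11]
dequeue()->11, []
enqueue(49) -> [49]

Final queue: [49]


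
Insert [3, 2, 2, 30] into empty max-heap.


Insert 3: [3]
Insert 2: [3, 2]
Insert 2: [3, 2, 2]
Insert 30: [30, 3, 2, 2]

Final heap: [30, 3, 2, 2]


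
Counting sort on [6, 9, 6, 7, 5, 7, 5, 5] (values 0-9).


Input: [6, 9, 6, 7, 5, 7, 5, 5]
Counts: [0, 0, 0, 0, 0, 3, 2, 2, 0, 1]

Sorted: [5, 5, 5, 6, 6, 7, 7, 9]


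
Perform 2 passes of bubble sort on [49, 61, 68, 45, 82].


Initial: [49, 61, 68, 45, 82]
Pass 1: [49, 61, 45, 68, 82] (1 swaps)
Pass 2: [49, 45, 61, 68, 82] (1 swaps)

After 2 passes: [49, 45, 61, 68, 82]


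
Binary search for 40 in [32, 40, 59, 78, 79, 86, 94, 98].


Step 1: lo=0, hi=7, mid=3, val=78
Step 2: lo=0, hi=2, mid=1, val=40

Found at index 1


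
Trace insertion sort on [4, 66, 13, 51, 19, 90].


Initial: [4, 66, 13, 51, 19, 90]
Insert 66: [4, 66, 13, 51, 19, 90]
Insert 13: [4, 13, 66, 51, 19, 90]
Insert 51: [4, 13, 51, 66, 19, 90]
Insert 19: [4, 13, 19, 51, 66, 90]
Insert 90: [4, 13, 19, 51, 66, 90]

Sorted: [4, 13, 19, 51, 66, 90]


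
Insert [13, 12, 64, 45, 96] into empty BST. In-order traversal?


Insert 13: root
Insert 12: L from 13
Insert 64: R from 13
Insert 45: R from 13 -> L from 64
Insert 96: R from 13 -> R from 64

In-order: [12, 13, 45, 64, 96]


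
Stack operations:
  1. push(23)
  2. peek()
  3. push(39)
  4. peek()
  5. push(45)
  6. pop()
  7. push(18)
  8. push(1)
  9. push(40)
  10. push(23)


push(23) -> [23]
peek()->23
push(39) -> [23, 39]
peek()->39
push(45) -> [23, 39, 45]
pop()->45, [23, 39]
push(18) -> [23, 39, 18]
push(1) -> [23, 39, 18, 1]
push(40) -> [23, 39, 18, 1, 40]
push(23) -> [23, 39, 18, 1, 40, 23]

Final stack: [23, 39, 18, 1, 40, 23]


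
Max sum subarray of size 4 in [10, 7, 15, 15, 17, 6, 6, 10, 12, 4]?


[0:4]: 47
[1:5]: 54
[2:6]: 53
[3:7]: 44
[4:8]: 39
[5:9]: 34
[6:10]: 32

Max: 54 at [1:5]


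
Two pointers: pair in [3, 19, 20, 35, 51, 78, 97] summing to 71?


lo=0(3)+hi=6(97)=100
lo=0(3)+hi=5(78)=81
lo=0(3)+hi=4(51)=54
lo=1(19)+hi=4(51)=70
lo=2(20)+hi=4(51)=71

Yes: 20+51=71


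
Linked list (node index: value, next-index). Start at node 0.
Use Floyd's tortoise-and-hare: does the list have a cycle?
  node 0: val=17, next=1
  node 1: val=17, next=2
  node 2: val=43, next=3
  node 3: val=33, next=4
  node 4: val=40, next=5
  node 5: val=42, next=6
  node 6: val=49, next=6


Floyd's tortoise (slow, +1) and hare (fast, +2):
  init: slow=0, fast=0
  step 1: slow=1, fast=2
  step 2: slow=2, fast=4
  step 3: slow=3, fast=6
  step 4: slow=4, fast=6
  step 5: slow=5, fast=6
  step 6: slow=6, fast=6
  slow == fast at node 6: cycle detected

Cycle: yes


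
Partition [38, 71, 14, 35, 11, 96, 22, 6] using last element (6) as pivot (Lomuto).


Pivot: 6
Place pivot at 0: [6, 71, 14, 35, 11, 96, 22, 38]

Partitioned: [6, 71, 14, 35, 11, 96, 22, 38]


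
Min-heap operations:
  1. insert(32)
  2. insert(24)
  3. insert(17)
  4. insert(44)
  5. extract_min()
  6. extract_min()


insert(32) -> [32]
insert(24) -> [24, 32]
insert(17) -> [17, 32, 24]
insert(44) -> [17, 32, 24, 44]
extract_min()->17, [24, 32, 44]
extract_min()->24, [32, 44]

Final heap: [32, 44]


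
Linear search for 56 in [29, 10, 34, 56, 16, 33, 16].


i=0: 29!=56
i=1: 10!=56
i=2: 34!=56
i=3: 56==56 found!

Found at 3, 4 comps


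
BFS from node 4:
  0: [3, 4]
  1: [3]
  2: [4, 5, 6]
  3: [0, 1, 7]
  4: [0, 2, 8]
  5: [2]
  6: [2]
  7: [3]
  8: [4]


Visit 4, enqueue [0, 2, 8]
Visit 0, enqueue [3]
Visit 2, enqueue [5, 6]
Visit 8, enqueue []
Visit 3, enqueue [1, 7]
Visit 5, enqueue []
Visit 6, enqueue []
Visit 1, enqueue []
Visit 7, enqueue []

BFS order: [4, 0, 2, 8, 3, 5, 6, 1, 7]


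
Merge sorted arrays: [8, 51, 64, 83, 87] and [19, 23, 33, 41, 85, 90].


Take 8 from A
Take 19 from B
Take 23 from B
Take 33 from B
Take 41 from B
Take 51 from A
Take 64 from A
Take 83 from A
Take 85 from B
Take 87 from A

Merged: [8, 19, 23, 33, 41, 51, 64, 83, 85, 87, 90]


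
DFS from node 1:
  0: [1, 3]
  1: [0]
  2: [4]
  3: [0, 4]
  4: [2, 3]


Visit 1, push [0]
Visit 0, push [3]
Visit 3, push [4]
Visit 4, push [2]
Visit 2, push []

DFS order: [1, 0, 3, 4, 2]


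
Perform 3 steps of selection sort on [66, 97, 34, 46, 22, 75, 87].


Initial: [66, 97, 34, 46, 22, 75, 87]
Step 1: min=22 at 4
  Swap: [22, 97, 34, 46, 66, 75, 87]
Step 2: min=34 at 2
  Swap: [22, 34, 97, 46, 66, 75, 87]
Step 3: min=46 at 3
  Swap: [22, 34, 46, 97, 66, 75, 87]

After 3 steps: [22, 34, 46, 97, 66, 75, 87]


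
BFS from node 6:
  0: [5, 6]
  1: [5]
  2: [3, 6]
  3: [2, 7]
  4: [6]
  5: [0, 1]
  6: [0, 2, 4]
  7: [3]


Visit 6, enqueue [0, 2, 4]
Visit 0, enqueue [5]
Visit 2, enqueue [3]
Visit 4, enqueue []
Visit 5, enqueue [1]
Visit 3, enqueue [7]
Visit 1, enqueue []
Visit 7, enqueue []

BFS order: [6, 0, 2, 4, 5, 3, 1, 7]


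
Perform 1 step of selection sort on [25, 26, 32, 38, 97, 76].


Initial: [25, 26, 32, 38, 97, 76]
Step 1: min=25 at 0
  Swap: [25, 26, 32, 38, 97, 76]

After 1 step: [25, 26, 32, 38, 97, 76]


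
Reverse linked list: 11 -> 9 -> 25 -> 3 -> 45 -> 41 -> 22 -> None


Step 1: curr=11, set curr.next=prev(None) | reversed so far: 11
Step 2: curr=9, set curr.next=prev(11) | reversed so far: 9 -> 11
Step 3: curr=25, set curr.next=prev(9) | reversed so far: 25 -> 9 -> 11
Step 4: curr=3, set curr.next=prev(25) | reversed so far: 3 -> 25 -> 9 -> 11
Step 5: curr=45, set curr.next=prev(3) | reversed so far: 45 -> 3 -> 25 -> 9 -> 11
Step 6: curr=41, set curr.next=prev(45) | reversed so far: 41 -> 45 -> 3 -> 25 -> 9 -> 11
Step 7: curr=22, set curr.next=prev(41) | reversed so far: 22 -> 41 -> 45 -> 3 -> 25 -> 9 -> 11

22 -> 41 -> 45 -> 3 -> 25 -> 9 -> 11 -> None


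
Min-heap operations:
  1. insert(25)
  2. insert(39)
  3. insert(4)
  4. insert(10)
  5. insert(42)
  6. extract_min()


insert(25) -> [25]
insert(39) -> [25, 39]
insert(4) -> [4, 39, 25]
insert(10) -> [4, 10, 25, 39]
insert(42) -> [4, 10, 25, 39, 42]
extract_min()->4, [10, 39, 25, 42]

Final heap: [10, 39, 25, 42]


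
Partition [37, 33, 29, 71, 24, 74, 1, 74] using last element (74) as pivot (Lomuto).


Pivot: 74
  37 <= 74: advance i (no swap)
  33 <= 74: advance i (no swap)
  29 <= 74: advance i (no swap)
  71 <= 74: advance i (no swap)
  24 <= 74: advance i (no swap)
  74 <= 74: advance i (no swap)
  1 <= 74: advance i (no swap)
Place pivot at 7: [37, 33, 29, 71, 24, 74, 1, 74]

Partitioned: [37, 33, 29, 71, 24, 74, 1, 74]


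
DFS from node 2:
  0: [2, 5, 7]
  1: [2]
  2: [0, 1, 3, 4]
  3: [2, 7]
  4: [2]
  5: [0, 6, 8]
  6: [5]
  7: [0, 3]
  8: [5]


Visit 2, push [4, 3, 1, 0]
Visit 0, push [7, 5]
Visit 5, push [8, 6]
Visit 6, push []
Visit 8, push []
Visit 7, push [3]
Visit 3, push []
Visit 1, push []
Visit 4, push []

DFS order: [2, 0, 5, 6, 8, 7, 3, 1, 4]


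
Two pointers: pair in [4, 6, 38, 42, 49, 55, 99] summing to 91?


lo=0(4)+hi=6(99)=103
lo=0(4)+hi=5(55)=59
lo=1(6)+hi=5(55)=61
lo=2(38)+hi=5(55)=93
lo=2(38)+hi=4(49)=87
lo=3(42)+hi=4(49)=91

Yes: 42+49=91


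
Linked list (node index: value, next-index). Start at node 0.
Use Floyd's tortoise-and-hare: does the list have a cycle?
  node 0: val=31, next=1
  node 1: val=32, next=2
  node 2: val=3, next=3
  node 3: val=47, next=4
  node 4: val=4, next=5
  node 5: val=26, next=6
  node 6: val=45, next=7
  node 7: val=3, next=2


Floyd's tortoise (slow, +1) and hare (fast, +2):
  init: slow=0, fast=0
  step 1: slow=1, fast=2
  step 2: slow=2, fast=4
  step 3: slow=3, fast=6
  step 4: slow=4, fast=2
  step 5: slow=5, fast=4
  step 6: slow=6, fast=6
  slow == fast at node 6: cycle detected

Cycle: yes


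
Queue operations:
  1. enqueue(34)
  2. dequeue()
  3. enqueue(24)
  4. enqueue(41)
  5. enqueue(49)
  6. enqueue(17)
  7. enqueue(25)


enqueue(34) -> [34]
dequeue()->34, []
enqueue(24) -> [24]
enqueue(41) -> [24, 41]
enqueue(49) -> [24, 41, 49]
enqueue(17) -> [24, 41, 49, 17]
enqueue(25) -> [24, 41, 49, 17, 25]

Final queue: [24, 41, 49, 17, 25]


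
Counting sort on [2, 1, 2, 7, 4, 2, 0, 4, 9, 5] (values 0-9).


Input: [2, 1, 2, 7, 4, 2, 0, 4, 9, 5]
Counts: [1, 1, 3, 0, 2, 1, 0, 1, 0, 1]

Sorted: [0, 1, 2, 2, 2, 4, 4, 5, 7, 9]


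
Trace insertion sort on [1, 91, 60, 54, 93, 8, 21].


Initial: [1, 91, 60, 54, 93, 8, 21]
Insert 91: [1, 91, 60, 54, 93, 8, 21]
Insert 60: [1, 60, 91, 54, 93, 8, 21]
Insert 54: [1, 54, 60, 91, 93, 8, 21]
Insert 93: [1, 54, 60, 91, 93, 8, 21]
Insert 8: [1, 8, 54, 60, 91, 93, 21]
Insert 21: [1, 8, 21, 54, 60, 91, 93]

Sorted: [1, 8, 21, 54, 60, 91, 93]


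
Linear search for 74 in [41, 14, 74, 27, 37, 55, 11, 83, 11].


i=0: 41!=74
i=1: 14!=74
i=2: 74==74 found!

Found at 2, 3 comps


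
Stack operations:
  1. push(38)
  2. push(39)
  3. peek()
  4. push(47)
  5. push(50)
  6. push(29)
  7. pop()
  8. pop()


push(38) -> [38]
push(39) -> [38, 39]
peek()->39
push(47) -> [38, 39, 47]
push(50) -> [38, 39, 47, 50]
push(29) -> [38, 39, 47, 50, 29]
pop()->29, [38, 39, 47, 50]
pop()->50, [38, 39, 47]

Final stack: [38, 39, 47]


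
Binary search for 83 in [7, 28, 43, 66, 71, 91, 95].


Step 1: lo=0, hi=6, mid=3, val=66
Step 2: lo=4, hi=6, mid=5, val=91
Step 3: lo=4, hi=4, mid=4, val=71

Not found


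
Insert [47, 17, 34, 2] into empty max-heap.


Insert 47: [47]
Insert 17: [47, 17]
Insert 34: [47, 17, 34]
Insert 2: [47, 17, 34, 2]

Final heap: [47, 17, 34, 2]


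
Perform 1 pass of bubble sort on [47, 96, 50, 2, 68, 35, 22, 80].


Initial: [47, 96, 50, 2, 68, 35, 22, 80]
Pass 1: [47, 50, 2, 68, 35, 22, 80, 96] (6 swaps)

After 1 pass: [47, 50, 2, 68, 35, 22, 80, 96]


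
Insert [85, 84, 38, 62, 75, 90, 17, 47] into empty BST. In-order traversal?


Insert 85: root
Insert 84: L from 85
Insert 38: L from 85 -> L from 84
Insert 62: L from 85 -> L from 84 -> R from 38
Insert 75: L from 85 -> L from 84 -> R from 38 -> R from 62
Insert 90: R from 85
Insert 17: L from 85 -> L from 84 -> L from 38
Insert 47: L from 85 -> L from 84 -> R from 38 -> L from 62

In-order: [17, 38, 47, 62, 75, 84, 85, 90]


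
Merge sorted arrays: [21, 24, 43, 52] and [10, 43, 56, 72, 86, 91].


Take 10 from B
Take 21 from A
Take 24 from A
Take 43 from A
Take 43 from B
Take 52 from A

Merged: [10, 21, 24, 43, 43, 52, 56, 72, 86, 91]


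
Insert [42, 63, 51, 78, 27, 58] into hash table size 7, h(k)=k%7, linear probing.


Insert 42: h=0 -> slot 0
Insert 63: h=0, 1 probes -> slot 1
Insert 51: h=2 -> slot 2
Insert 78: h=1, 2 probes -> slot 3
Insert 27: h=6 -> slot 6
Insert 58: h=2, 2 probes -> slot 4

Table: [42, 63, 51, 78, 58, None, 27]


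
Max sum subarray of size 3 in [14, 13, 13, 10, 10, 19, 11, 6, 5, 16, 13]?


[0:3]: 40
[1:4]: 36
[2:5]: 33
[3:6]: 39
[4:7]: 40
[5:8]: 36
[6:9]: 22
[7:10]: 27
[8:11]: 34

Max: 40 at [0:3]


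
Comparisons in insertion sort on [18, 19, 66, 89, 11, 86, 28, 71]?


Algorithm: insertion sort
Input: [18, 19, 66, 89, 11, 86, 28, 71]
Sorted: [11, 18, 19, 28, 66, 71, 86, 89]

16


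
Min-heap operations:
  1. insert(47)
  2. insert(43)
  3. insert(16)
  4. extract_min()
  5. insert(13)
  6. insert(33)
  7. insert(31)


insert(47) -> [47]
insert(43) -> [43, 47]
insert(16) -> [16, 47, 43]
extract_min()->16, [43, 47]
insert(13) -> [13, 47, 43]
insert(33) -> [13, 33, 43, 47]
insert(31) -> [13, 31, 43, 47, 33]

Final heap: [13, 31, 43, 47, 33]


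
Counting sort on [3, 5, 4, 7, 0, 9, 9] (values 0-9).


Input: [3, 5, 4, 7, 0, 9, 9]
Counts: [1, 0, 0, 1, 1, 1, 0, 1, 0, 2]

Sorted: [0, 3, 4, 5, 7, 9, 9]


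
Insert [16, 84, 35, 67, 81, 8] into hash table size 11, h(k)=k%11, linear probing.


Insert 16: h=5 -> slot 5
Insert 84: h=7 -> slot 7
Insert 35: h=2 -> slot 2
Insert 67: h=1 -> slot 1
Insert 81: h=4 -> slot 4
Insert 8: h=8 -> slot 8

Table: [None, 67, 35, None, 81, 16, None, 84, 8, None, None]


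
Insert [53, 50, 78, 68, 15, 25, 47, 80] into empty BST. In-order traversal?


Insert 53: root
Insert 50: L from 53
Insert 78: R from 53
Insert 68: R from 53 -> L from 78
Insert 15: L from 53 -> L from 50
Insert 25: L from 53 -> L from 50 -> R from 15
Insert 47: L from 53 -> L from 50 -> R from 15 -> R from 25
Insert 80: R from 53 -> R from 78

In-order: [15, 25, 47, 50, 53, 68, 78, 80]


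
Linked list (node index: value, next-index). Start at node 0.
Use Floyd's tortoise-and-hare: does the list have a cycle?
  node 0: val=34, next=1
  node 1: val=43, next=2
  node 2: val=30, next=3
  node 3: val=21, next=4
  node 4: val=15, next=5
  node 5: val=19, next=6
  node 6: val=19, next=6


Floyd's tortoise (slow, +1) and hare (fast, +2):
  init: slow=0, fast=0
  step 1: slow=1, fast=2
  step 2: slow=2, fast=4
  step 3: slow=3, fast=6
  step 4: slow=4, fast=6
  step 5: slow=5, fast=6
  step 6: slow=6, fast=6
  slow == fast at node 6: cycle detected

Cycle: yes


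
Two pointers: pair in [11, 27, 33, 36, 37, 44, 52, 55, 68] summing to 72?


lo=0(11)+hi=8(68)=79
lo=0(11)+hi=7(55)=66
lo=1(27)+hi=7(55)=82
lo=1(27)+hi=6(52)=79
lo=1(27)+hi=5(44)=71
lo=2(33)+hi=5(44)=77
lo=2(33)+hi=4(37)=70
lo=3(36)+hi=4(37)=73

No pair found


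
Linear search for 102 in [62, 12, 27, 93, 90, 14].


i=0: 62!=102
i=1: 12!=102
i=2: 27!=102
i=3: 93!=102
i=4: 90!=102
i=5: 14!=102

Not found, 6 comps


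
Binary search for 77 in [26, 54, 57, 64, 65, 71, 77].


Step 1: lo=0, hi=6, mid=3, val=64
Step 2: lo=4, hi=6, mid=5, val=71
Step 3: lo=6, hi=6, mid=6, val=77

Found at index 6


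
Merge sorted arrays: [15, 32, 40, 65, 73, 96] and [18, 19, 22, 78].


Take 15 from A
Take 18 from B
Take 19 from B
Take 22 from B
Take 32 from A
Take 40 from A
Take 65 from A
Take 73 from A
Take 78 from B

Merged: [15, 18, 19, 22, 32, 40, 65, 73, 78, 96]


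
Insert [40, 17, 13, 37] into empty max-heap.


Insert 40: [40]
Insert 17: [40, 17]
Insert 13: [40, 17, 13]
Insert 37: [40, 37, 13, 17]

Final heap: [40, 37, 13, 17]


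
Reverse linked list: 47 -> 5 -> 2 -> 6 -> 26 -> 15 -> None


Step 1: curr=47, set curr.next=prev(None) | reversed so far: 47
Step 2: curr=5, set curr.next=prev(47) | reversed so far: 5 -> 47
Step 3: curr=2, set curr.next=prev(5) | reversed so far: 2 -> 5 -> 47
Step 4: curr=6, set curr.next=prev(2) | reversed so far: 6 -> 2 -> 5 -> 47
Step 5: curr=26, set curr.next=prev(6) | reversed so far: 26 -> 6 -> 2 -> 5 -> 47
Step 6: curr=15, set curr.next=prev(26) | reversed so far: 15 -> 26 -> 6 -> 2 -> 5 -> 47

15 -> 26 -> 6 -> 2 -> 5 -> 47 -> None


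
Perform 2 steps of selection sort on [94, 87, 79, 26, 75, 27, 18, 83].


Initial: [94, 87, 79, 26, 75, 27, 18, 83]
Step 1: min=18 at 6
  Swap: [18, 87, 79, 26, 75, 27, 94, 83]
Step 2: min=26 at 3
  Swap: [18, 26, 79, 87, 75, 27, 94, 83]

After 2 steps: [18, 26, 79, 87, 75, 27, 94, 83]


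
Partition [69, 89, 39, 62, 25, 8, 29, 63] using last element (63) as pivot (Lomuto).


Pivot: 63
  39 <= 63: swap -> [39, 89, 69, 62, 25, 8, 29, 63]
  62 <= 63: swap -> [39, 62, 69, 89, 25, 8, 29, 63]
  25 <= 63: swap -> [39, 62, 25, 89, 69, 8, 29, 63]
  8 <= 63: swap -> [39, 62, 25, 8, 69, 89, 29, 63]
  29 <= 63: swap -> [39, 62, 25, 8, 29, 89, 69, 63]
Place pivot at 5: [39, 62, 25, 8, 29, 63, 69, 89]

Partitioned: [39, 62, 25, 8, 29, 63, 69, 89]


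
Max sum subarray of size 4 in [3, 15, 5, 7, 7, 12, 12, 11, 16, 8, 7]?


[0:4]: 30
[1:5]: 34
[2:6]: 31
[3:7]: 38
[4:8]: 42
[5:9]: 51
[6:10]: 47
[7:11]: 42

Max: 51 at [5:9]


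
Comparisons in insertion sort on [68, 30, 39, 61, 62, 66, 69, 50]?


Algorithm: insertion sort
Input: [68, 30, 39, 61, 62, 66, 69, 50]
Sorted: [30, 39, 50, 61, 62, 66, 68, 69]

16


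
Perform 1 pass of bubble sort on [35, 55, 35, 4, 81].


Initial: [35, 55, 35, 4, 81]
Pass 1: [35, 35, 4, 55, 81] (2 swaps)

After 1 pass: [35, 35, 4, 55, 81]


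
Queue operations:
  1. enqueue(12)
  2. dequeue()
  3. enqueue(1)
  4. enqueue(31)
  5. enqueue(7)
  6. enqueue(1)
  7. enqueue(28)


enqueue(12) -> [12]
dequeue()->12, []
enqueue(1) -> [1]
enqueue(31) -> [1, 31]
enqueue(7) -> [1, 31, 7]
enqueue(1) -> [1, 31, 7, 1]
enqueue(28) -> [1, 31, 7, 1, 28]

Final queue: [1, 31, 7, 1, 28]


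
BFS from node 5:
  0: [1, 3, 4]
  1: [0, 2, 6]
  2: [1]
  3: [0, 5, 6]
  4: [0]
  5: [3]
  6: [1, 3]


Visit 5, enqueue [3]
Visit 3, enqueue [0, 6]
Visit 0, enqueue [1, 4]
Visit 6, enqueue []
Visit 1, enqueue [2]
Visit 4, enqueue []
Visit 2, enqueue []

BFS order: [5, 3, 0, 6, 1, 4, 2]


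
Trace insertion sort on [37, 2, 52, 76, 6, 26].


Initial: [37, 2, 52, 76, 6, 26]
Insert 2: [2, 37, 52, 76, 6, 26]
Insert 52: [2, 37, 52, 76, 6, 26]
Insert 76: [2, 37, 52, 76, 6, 26]
Insert 6: [2, 6, 37, 52, 76, 26]
Insert 26: [2, 6, 26, 37, 52, 76]

Sorted: [2, 6, 26, 37, 52, 76]


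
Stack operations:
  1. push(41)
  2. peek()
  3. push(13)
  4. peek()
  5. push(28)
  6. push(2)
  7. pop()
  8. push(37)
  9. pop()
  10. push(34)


push(41) -> [41]
peek()->41
push(13) -> [41, 13]
peek()->13
push(28) -> [41, 13, 28]
push(2) -> [41, 13, 28, 2]
pop()->2, [41, 13, 28]
push(37) -> [41, 13, 28, 37]
pop()->37, [41, 13, 28]
push(34) -> [41, 13, 28, 34]

Final stack: [41, 13, 28, 34]


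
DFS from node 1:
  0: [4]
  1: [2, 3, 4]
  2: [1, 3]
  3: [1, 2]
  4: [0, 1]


Visit 1, push [4, 3, 2]
Visit 2, push [3]
Visit 3, push []
Visit 4, push [0]
Visit 0, push []

DFS order: [1, 2, 3, 4, 0]


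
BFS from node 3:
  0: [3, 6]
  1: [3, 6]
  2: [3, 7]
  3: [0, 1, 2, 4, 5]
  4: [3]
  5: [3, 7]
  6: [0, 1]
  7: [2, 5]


Visit 3, enqueue [0, 1, 2, 4, 5]
Visit 0, enqueue [6]
Visit 1, enqueue []
Visit 2, enqueue [7]
Visit 4, enqueue []
Visit 5, enqueue []
Visit 6, enqueue []
Visit 7, enqueue []

BFS order: [3, 0, 1, 2, 4, 5, 6, 7]


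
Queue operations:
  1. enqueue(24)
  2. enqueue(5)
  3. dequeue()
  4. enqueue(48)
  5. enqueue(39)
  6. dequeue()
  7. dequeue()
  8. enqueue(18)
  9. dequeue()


enqueue(24) -> [24]
enqueue(5) -> [24, 5]
dequeue()->24, [5]
enqueue(48) -> [5, 48]
enqueue(39) -> [5, 48, 39]
dequeue()->5, [48, 39]
dequeue()->48, [39]
enqueue(18) -> [39, 18]
dequeue()->39, [18]

Final queue: [18]


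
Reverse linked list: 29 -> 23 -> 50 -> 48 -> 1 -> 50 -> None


Step 1: curr=29, set curr.next=prev(None) | reversed so far: 29
Step 2: curr=23, set curr.next=prev(29) | reversed so far: 23 -> 29
Step 3: curr=50, set curr.next=prev(23) | reversed so far: 50 -> 23 -> 29
Step 4: curr=48, set curr.next=prev(50) | reversed so far: 48 -> 50 -> 23 -> 29
Step 5: curr=1, set curr.next=prev(48) | reversed so far: 1 -> 48 -> 50 -> 23 -> 29
Step 6: curr=50, set curr.next=prev(1) | reversed so far: 50 -> 1 -> 48 -> 50 -> 23 -> 29

50 -> 1 -> 48 -> 50 -> 23 -> 29 -> None


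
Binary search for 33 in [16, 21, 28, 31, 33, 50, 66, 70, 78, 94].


Step 1: lo=0, hi=9, mid=4, val=33

Found at index 4


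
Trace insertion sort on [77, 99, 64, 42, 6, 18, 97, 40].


Initial: [77, 99, 64, 42, 6, 18, 97, 40]
Insert 99: [77, 99, 64, 42, 6, 18, 97, 40]
Insert 64: [64, 77, 99, 42, 6, 18, 97, 40]
Insert 42: [42, 64, 77, 99, 6, 18, 97, 40]
Insert 6: [6, 42, 64, 77, 99, 18, 97, 40]
Insert 18: [6, 18, 42, 64, 77, 99, 97, 40]
Insert 97: [6, 18, 42, 64, 77, 97, 99, 40]
Insert 40: [6, 18, 40, 42, 64, 77, 97, 99]

Sorted: [6, 18, 40, 42, 64, 77, 97, 99]


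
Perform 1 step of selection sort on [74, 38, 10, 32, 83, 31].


Initial: [74, 38, 10, 32, 83, 31]
Step 1: min=10 at 2
  Swap: [10, 38, 74, 32, 83, 31]

After 1 step: [10, 38, 74, 32, 83, 31]


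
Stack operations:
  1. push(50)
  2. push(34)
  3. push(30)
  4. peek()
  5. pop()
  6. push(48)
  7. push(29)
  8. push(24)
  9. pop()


push(50) -> [50]
push(34) -> [50, 34]
push(30) -> [50, 34, 30]
peek()->30
pop()->30, [50, 34]
push(48) -> [50, 34, 48]
push(29) -> [50, 34, 48, 29]
push(24) -> [50, 34, 48, 29, 24]
pop()->24, [50, 34, 48, 29]

Final stack: [50, 34, 48, 29]


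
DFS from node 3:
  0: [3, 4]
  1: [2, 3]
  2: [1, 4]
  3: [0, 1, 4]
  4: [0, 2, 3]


Visit 3, push [4, 1, 0]
Visit 0, push [4]
Visit 4, push [2]
Visit 2, push [1]
Visit 1, push []

DFS order: [3, 0, 4, 2, 1]


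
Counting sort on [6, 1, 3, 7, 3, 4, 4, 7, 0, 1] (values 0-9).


Input: [6, 1, 3, 7, 3, 4, 4, 7, 0, 1]
Counts: [1, 2, 0, 2, 2, 0, 1, 2, 0, 0]

Sorted: [0, 1, 1, 3, 3, 4, 4, 6, 7, 7]


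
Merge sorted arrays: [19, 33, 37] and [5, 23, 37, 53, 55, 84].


Take 5 from B
Take 19 from A
Take 23 from B
Take 33 from A
Take 37 from A

Merged: [5, 19, 23, 33, 37, 37, 53, 55, 84]


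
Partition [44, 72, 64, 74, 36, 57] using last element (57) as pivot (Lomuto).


Pivot: 57
  44 <= 57: advance i (no swap)
  36 <= 57: swap -> [44, 36, 64, 74, 72, 57]
Place pivot at 2: [44, 36, 57, 74, 72, 64]

Partitioned: [44, 36, 57, 74, 72, 64]


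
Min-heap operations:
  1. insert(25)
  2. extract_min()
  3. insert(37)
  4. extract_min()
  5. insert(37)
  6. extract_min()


insert(25) -> [25]
extract_min()->25, []
insert(37) -> [37]
extract_min()->37, []
insert(37) -> [37]
extract_min()->37, []

Final heap: []


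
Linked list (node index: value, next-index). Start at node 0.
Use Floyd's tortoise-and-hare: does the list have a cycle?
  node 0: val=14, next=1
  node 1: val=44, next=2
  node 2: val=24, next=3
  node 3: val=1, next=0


Floyd's tortoise (slow, +1) and hare (fast, +2):
  init: slow=0, fast=0
  step 1: slow=1, fast=2
  step 2: slow=2, fast=0
  step 3: slow=3, fast=2
  step 4: slow=0, fast=0
  slow == fast at node 0: cycle detected

Cycle: yes


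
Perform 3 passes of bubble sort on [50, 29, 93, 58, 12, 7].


Initial: [50, 29, 93, 58, 12, 7]
Pass 1: [29, 50, 58, 12, 7, 93] (4 swaps)
Pass 2: [29, 50, 12, 7, 58, 93] (2 swaps)
Pass 3: [29, 12, 7, 50, 58, 93] (2 swaps)

After 3 passes: [29, 12, 7, 50, 58, 93]


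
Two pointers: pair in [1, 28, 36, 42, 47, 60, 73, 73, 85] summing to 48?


lo=0(1)+hi=8(85)=86
lo=0(1)+hi=7(73)=74
lo=0(1)+hi=6(73)=74
lo=0(1)+hi=5(60)=61
lo=0(1)+hi=4(47)=48

Yes: 1+47=48


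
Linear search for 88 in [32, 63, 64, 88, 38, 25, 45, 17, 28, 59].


i=0: 32!=88
i=1: 63!=88
i=2: 64!=88
i=3: 88==88 found!

Found at 3, 4 comps


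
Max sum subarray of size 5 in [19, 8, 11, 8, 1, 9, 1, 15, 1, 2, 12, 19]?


[0:5]: 47
[1:6]: 37
[2:7]: 30
[3:8]: 34
[4:9]: 27
[5:10]: 28
[6:11]: 31
[7:12]: 49

Max: 49 at [7:12]


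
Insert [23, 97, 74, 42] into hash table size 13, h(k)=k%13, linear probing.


Insert 23: h=10 -> slot 10
Insert 97: h=6 -> slot 6
Insert 74: h=9 -> slot 9
Insert 42: h=3 -> slot 3

Table: [None, None, None, 42, None, None, 97, None, None, 74, 23, None, None]


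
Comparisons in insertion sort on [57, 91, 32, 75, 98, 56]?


Algorithm: insertion sort
Input: [57, 91, 32, 75, 98, 56]
Sorted: [32, 56, 57, 75, 91, 98]

11


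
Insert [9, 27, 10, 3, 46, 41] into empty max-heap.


Insert 9: [9]
Insert 27: [27, 9]
Insert 10: [27, 9, 10]
Insert 3: [27, 9, 10, 3]
Insert 46: [46, 27, 10, 3, 9]
Insert 41: [46, 27, 41, 3, 9, 10]

Final heap: [46, 27, 41, 3, 9, 10]


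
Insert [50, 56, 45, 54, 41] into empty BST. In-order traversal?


Insert 50: root
Insert 56: R from 50
Insert 45: L from 50
Insert 54: R from 50 -> L from 56
Insert 41: L from 50 -> L from 45

In-order: [41, 45, 50, 54, 56]


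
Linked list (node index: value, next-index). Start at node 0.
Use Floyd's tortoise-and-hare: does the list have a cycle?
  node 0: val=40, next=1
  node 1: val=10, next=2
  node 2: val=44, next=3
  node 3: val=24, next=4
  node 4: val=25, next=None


Floyd's tortoise (slow, +1) and hare (fast, +2):
  init: slow=0, fast=0
  step 1: slow=1, fast=2
  step 2: slow=2, fast=4
  step 3: fast -> None, no cycle

Cycle: no


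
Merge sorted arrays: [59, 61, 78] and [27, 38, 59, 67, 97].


Take 27 from B
Take 38 from B
Take 59 from A
Take 59 from B
Take 61 from A
Take 67 from B
Take 78 from A

Merged: [27, 38, 59, 59, 61, 67, 78, 97]


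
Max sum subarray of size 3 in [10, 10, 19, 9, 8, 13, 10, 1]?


[0:3]: 39
[1:4]: 38
[2:5]: 36
[3:6]: 30
[4:7]: 31
[5:8]: 24

Max: 39 at [0:3]


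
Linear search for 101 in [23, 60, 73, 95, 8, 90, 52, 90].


i=0: 23!=101
i=1: 60!=101
i=2: 73!=101
i=3: 95!=101
i=4: 8!=101
i=5: 90!=101
i=6: 52!=101
i=7: 90!=101

Not found, 8 comps


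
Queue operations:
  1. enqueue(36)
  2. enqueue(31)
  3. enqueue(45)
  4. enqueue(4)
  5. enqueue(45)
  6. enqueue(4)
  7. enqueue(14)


enqueue(36) -> [36]
enqueue(31) -> [36, 31]
enqueue(45) -> [36, 31, 45]
enqueue(4) -> [36, 31, 45, 4]
enqueue(45) -> [36, 31, 45, 4, 45]
enqueue(4) -> [36, 31, 45, 4, 45, 4]
enqueue(14) -> [36, 31, 45, 4, 45, 4, 14]

Final queue: [36, 31, 45, 4, 45, 4, 14]


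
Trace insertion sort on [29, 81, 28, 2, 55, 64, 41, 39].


Initial: [29, 81, 28, 2, 55, 64, 41, 39]
Insert 81: [29, 81, 28, 2, 55, 64, 41, 39]
Insert 28: [28, 29, 81, 2, 55, 64, 41, 39]
Insert 2: [2, 28, 29, 81, 55, 64, 41, 39]
Insert 55: [2, 28, 29, 55, 81, 64, 41, 39]
Insert 64: [2, 28, 29, 55, 64, 81, 41, 39]
Insert 41: [2, 28, 29, 41, 55, 64, 81, 39]
Insert 39: [2, 28, 29, 39, 41, 55, 64, 81]

Sorted: [2, 28, 29, 39, 41, 55, 64, 81]


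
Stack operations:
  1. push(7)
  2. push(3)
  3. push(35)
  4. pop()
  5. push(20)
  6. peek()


push(7) -> [7]
push(3) -> [7, 3]
push(35) -> [7, 3, 35]
pop()->35, [7, 3]
push(20) -> [7, 3, 20]
peek()->20

Final stack: [7, 3, 20]


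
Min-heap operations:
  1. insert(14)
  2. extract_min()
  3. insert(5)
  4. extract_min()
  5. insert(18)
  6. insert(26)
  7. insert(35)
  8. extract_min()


insert(14) -> [14]
extract_min()->14, []
insert(5) -> [5]
extract_min()->5, []
insert(18) -> [18]
insert(26) -> [18, 26]
insert(35) -> [18, 26, 35]
extract_min()->18, [26, 35]

Final heap: [26, 35]


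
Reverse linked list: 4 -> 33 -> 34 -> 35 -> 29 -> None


Step 1: curr=4, set curr.next=prev(None) | reversed so far: 4
Step 2: curr=33, set curr.next=prev(4) | reversed so far: 33 -> 4
Step 3: curr=34, set curr.next=prev(33) | reversed so far: 34 -> 33 -> 4
Step 4: curr=35, set curr.next=prev(34) | reversed so far: 35 -> 34 -> 33 -> 4
Step 5: curr=29, set curr.next=prev(35) | reversed so far: 29 -> 35 -> 34 -> 33 -> 4

29 -> 35 -> 34 -> 33 -> 4 -> None


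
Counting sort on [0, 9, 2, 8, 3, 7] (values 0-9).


Input: [0, 9, 2, 8, 3, 7]
Counts: [1, 0, 1, 1, 0, 0, 0, 1, 1, 1]

Sorted: [0, 2, 3, 7, 8, 9]


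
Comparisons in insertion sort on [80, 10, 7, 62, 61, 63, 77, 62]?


Algorithm: insertion sort
Input: [80, 10, 7, 62, 61, 63, 77, 62]
Sorted: [7, 10, 61, 62, 62, 63, 77, 80]

16


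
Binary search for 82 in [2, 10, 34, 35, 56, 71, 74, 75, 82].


Step 1: lo=0, hi=8, mid=4, val=56
Step 2: lo=5, hi=8, mid=6, val=74
Step 3: lo=7, hi=8, mid=7, val=75
Step 4: lo=8, hi=8, mid=8, val=82

Found at index 8


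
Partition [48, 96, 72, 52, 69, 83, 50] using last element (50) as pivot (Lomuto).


Pivot: 50
  48 <= 50: advance i (no swap)
Place pivot at 1: [48, 50, 72, 52, 69, 83, 96]

Partitioned: [48, 50, 72, 52, 69, 83, 96]


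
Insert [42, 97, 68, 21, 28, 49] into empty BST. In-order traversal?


Insert 42: root
Insert 97: R from 42
Insert 68: R from 42 -> L from 97
Insert 21: L from 42
Insert 28: L from 42 -> R from 21
Insert 49: R from 42 -> L from 97 -> L from 68

In-order: [21, 28, 42, 49, 68, 97]


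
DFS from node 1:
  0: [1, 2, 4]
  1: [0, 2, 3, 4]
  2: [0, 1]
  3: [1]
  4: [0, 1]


Visit 1, push [4, 3, 2, 0]
Visit 0, push [4, 2]
Visit 2, push []
Visit 4, push []
Visit 3, push []

DFS order: [1, 0, 2, 4, 3]


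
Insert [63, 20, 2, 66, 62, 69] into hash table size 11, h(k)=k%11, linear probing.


Insert 63: h=8 -> slot 8
Insert 20: h=9 -> slot 9
Insert 2: h=2 -> slot 2
Insert 66: h=0 -> slot 0
Insert 62: h=7 -> slot 7
Insert 69: h=3 -> slot 3

Table: [66, None, 2, 69, None, None, None, 62, 63, 20, None]


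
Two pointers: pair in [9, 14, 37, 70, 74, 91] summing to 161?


lo=0(9)+hi=5(91)=100
lo=1(14)+hi=5(91)=105
lo=2(37)+hi=5(91)=128
lo=3(70)+hi=5(91)=161

Yes: 70+91=161


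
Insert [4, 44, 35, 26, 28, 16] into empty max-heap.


Insert 4: [4]
Insert 44: [44, 4]
Insert 35: [44, 4, 35]
Insert 26: [44, 26, 35, 4]
Insert 28: [44, 28, 35, 4, 26]
Insert 16: [44, 28, 35, 4, 26, 16]

Final heap: [44, 28, 35, 4, 26, 16]


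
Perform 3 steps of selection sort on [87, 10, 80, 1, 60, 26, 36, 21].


Initial: [87, 10, 80, 1, 60, 26, 36, 21]
Step 1: min=1 at 3
  Swap: [1, 10, 80, 87, 60, 26, 36, 21]
Step 2: min=10 at 1
  Swap: [1, 10, 80, 87, 60, 26, 36, 21]
Step 3: min=21 at 7
  Swap: [1, 10, 21, 87, 60, 26, 36, 80]

After 3 steps: [1, 10, 21, 87, 60, 26, 36, 80]


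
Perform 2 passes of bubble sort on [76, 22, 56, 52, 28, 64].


Initial: [76, 22, 56, 52, 28, 64]
Pass 1: [22, 56, 52, 28, 64, 76] (5 swaps)
Pass 2: [22, 52, 28, 56, 64, 76] (2 swaps)

After 2 passes: [22, 52, 28, 56, 64, 76]


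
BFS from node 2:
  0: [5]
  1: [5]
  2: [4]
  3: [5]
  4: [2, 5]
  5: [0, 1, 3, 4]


Visit 2, enqueue [4]
Visit 4, enqueue [5]
Visit 5, enqueue [0, 1, 3]
Visit 0, enqueue []
Visit 1, enqueue []
Visit 3, enqueue []

BFS order: [2, 4, 5, 0, 1, 3]


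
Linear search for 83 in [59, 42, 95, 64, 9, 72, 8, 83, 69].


i=0: 59!=83
i=1: 42!=83
i=2: 95!=83
i=3: 64!=83
i=4: 9!=83
i=5: 72!=83
i=6: 8!=83
i=7: 83==83 found!

Found at 7, 8 comps


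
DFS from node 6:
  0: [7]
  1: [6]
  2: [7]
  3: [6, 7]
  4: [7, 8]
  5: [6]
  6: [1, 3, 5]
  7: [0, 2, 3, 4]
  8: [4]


Visit 6, push [5, 3, 1]
Visit 1, push []
Visit 3, push [7]
Visit 7, push [4, 2, 0]
Visit 0, push []
Visit 2, push []
Visit 4, push [8]
Visit 8, push []
Visit 5, push []

DFS order: [6, 1, 3, 7, 0, 2, 4, 8, 5]


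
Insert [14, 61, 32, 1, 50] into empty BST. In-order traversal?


Insert 14: root
Insert 61: R from 14
Insert 32: R from 14 -> L from 61
Insert 1: L from 14
Insert 50: R from 14 -> L from 61 -> R from 32

In-order: [1, 14, 32, 50, 61]


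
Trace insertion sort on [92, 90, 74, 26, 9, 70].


Initial: [92, 90, 74, 26, 9, 70]
Insert 90: [90, 92, 74, 26, 9, 70]
Insert 74: [74, 90, 92, 26, 9, 70]
Insert 26: [26, 74, 90, 92, 9, 70]
Insert 9: [9, 26, 74, 90, 92, 70]
Insert 70: [9, 26, 70, 74, 90, 92]

Sorted: [9, 26, 70, 74, 90, 92]


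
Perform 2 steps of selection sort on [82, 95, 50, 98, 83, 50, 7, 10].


Initial: [82, 95, 50, 98, 83, 50, 7, 10]
Step 1: min=7 at 6
  Swap: [7, 95, 50, 98, 83, 50, 82, 10]
Step 2: min=10 at 7
  Swap: [7, 10, 50, 98, 83, 50, 82, 95]

After 2 steps: [7, 10, 50, 98, 83, 50, 82, 95]


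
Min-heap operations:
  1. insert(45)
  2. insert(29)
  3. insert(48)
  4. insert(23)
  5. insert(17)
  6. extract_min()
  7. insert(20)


insert(45) -> [45]
insert(29) -> [29, 45]
insert(48) -> [29, 45, 48]
insert(23) -> [23, 29, 48, 45]
insert(17) -> [17, 23, 48, 45, 29]
extract_min()->17, [23, 29, 48, 45]
insert(20) -> [20, 23, 48, 45, 29]

Final heap: [20, 23, 48, 45, 29]


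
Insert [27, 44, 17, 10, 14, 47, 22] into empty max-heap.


Insert 27: [27]
Insert 44: [44, 27]
Insert 17: [44, 27, 17]
Insert 10: [44, 27, 17, 10]
Insert 14: [44, 27, 17, 10, 14]
Insert 47: [47, 27, 44, 10, 14, 17]
Insert 22: [47, 27, 44, 10, 14, 17, 22]

Final heap: [47, 27, 44, 10, 14, 17, 22]


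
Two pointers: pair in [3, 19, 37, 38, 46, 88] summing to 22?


lo=0(3)+hi=5(88)=91
lo=0(3)+hi=4(46)=49
lo=0(3)+hi=3(38)=41
lo=0(3)+hi=2(37)=40
lo=0(3)+hi=1(19)=22

Yes: 3+19=22


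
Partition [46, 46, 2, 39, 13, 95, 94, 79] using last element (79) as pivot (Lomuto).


Pivot: 79
  46 <= 79: advance i (no swap)
  46 <= 79: advance i (no swap)
  2 <= 79: advance i (no swap)
  39 <= 79: advance i (no swap)
  13 <= 79: advance i (no swap)
Place pivot at 5: [46, 46, 2, 39, 13, 79, 94, 95]

Partitioned: [46, 46, 2, 39, 13, 79, 94, 95]


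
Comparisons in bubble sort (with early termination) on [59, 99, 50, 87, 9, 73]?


Algorithm: bubble sort (with early termination)
Input: [59, 99, 50, 87, 9, 73]
Sorted: [9, 50, 59, 73, 87, 99]

15


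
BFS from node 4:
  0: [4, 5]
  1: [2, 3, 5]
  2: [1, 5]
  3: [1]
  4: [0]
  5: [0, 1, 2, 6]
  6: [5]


Visit 4, enqueue [0]
Visit 0, enqueue [5]
Visit 5, enqueue [1, 2, 6]
Visit 1, enqueue [3]
Visit 2, enqueue []
Visit 6, enqueue []
Visit 3, enqueue []

BFS order: [4, 0, 5, 1, 2, 6, 3]


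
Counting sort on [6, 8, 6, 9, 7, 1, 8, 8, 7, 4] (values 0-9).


Input: [6, 8, 6, 9, 7, 1, 8, 8, 7, 4]
Counts: [0, 1, 0, 0, 1, 0, 2, 2, 3, 1]

Sorted: [1, 4, 6, 6, 7, 7, 8, 8, 8, 9]


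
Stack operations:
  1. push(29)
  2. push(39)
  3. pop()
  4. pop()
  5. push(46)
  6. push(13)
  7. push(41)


push(29) -> [29]
push(39) -> [29, 39]
pop()->39, [29]
pop()->29, []
push(46) -> [46]
push(13) -> [46, 13]
push(41) -> [46, 13, 41]

Final stack: [46, 13, 41]


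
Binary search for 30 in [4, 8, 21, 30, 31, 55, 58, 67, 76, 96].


Step 1: lo=0, hi=9, mid=4, val=31
Step 2: lo=0, hi=3, mid=1, val=8
Step 3: lo=2, hi=3, mid=2, val=21
Step 4: lo=3, hi=3, mid=3, val=30

Found at index 3


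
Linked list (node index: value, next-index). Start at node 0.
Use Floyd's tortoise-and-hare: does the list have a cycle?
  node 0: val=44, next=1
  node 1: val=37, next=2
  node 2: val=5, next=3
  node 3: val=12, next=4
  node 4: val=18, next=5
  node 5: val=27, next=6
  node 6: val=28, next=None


Floyd's tortoise (slow, +1) and hare (fast, +2):
  init: slow=0, fast=0
  step 1: slow=1, fast=2
  step 2: slow=2, fast=4
  step 3: slow=3, fast=6
  step 4: fast -> None, no cycle

Cycle: no
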